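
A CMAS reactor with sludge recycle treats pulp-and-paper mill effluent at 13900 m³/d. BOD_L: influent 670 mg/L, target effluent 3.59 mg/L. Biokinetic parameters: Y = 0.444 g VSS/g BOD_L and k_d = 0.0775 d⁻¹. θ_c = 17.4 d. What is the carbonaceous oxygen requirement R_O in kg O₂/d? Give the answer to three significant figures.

R_O ≈ 6780 kg O₂/d

Y_obs = Y / (1 + k_d θ_c) = 0.444 / (1 + 0.0775 × 17.4) = 0.444 / 2.348 = 0.1891.
Mass of BOD_L removed per day: Q(S₀ − S) = 13900 × 666.4 g/m³ = 9263 kg/d.
Net sludge production P_X = 0.1891 × 9263 = 1751 kg VSS/d.
Carbonaceous O₂ demand = substrate oxidised − cell-mass equivalent = 9263 − 1.42 × 1751 = 6776 kg O₂/d.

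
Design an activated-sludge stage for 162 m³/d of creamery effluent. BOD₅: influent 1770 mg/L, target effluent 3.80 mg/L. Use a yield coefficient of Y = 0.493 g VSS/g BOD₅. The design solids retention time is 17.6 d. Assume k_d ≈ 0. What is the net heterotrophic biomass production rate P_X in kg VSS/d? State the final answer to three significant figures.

Since k_d ≈ 0, Y_obs = Y = 0.493 g VSS/g BOD₅.
ΔS = 1770 − 3.80 = 1766 mg/L, so the substrate removal rate is 162 × 1766/1000 = 286.1 kg BOD₅/d.
So the net sludge growth is P_X = 0.4930 × 286.1 = 141.1 kg VSS/d.

P_X ≈ 141 kg VSS/d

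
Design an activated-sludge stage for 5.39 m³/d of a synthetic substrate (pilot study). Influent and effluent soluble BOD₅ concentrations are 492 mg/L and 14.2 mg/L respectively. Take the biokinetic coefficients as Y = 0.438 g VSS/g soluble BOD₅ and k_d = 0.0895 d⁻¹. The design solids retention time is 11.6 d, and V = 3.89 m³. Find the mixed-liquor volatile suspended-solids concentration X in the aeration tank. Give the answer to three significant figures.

X = Y·Q·ΔS·θ_c / [V·(1 + k_d θ_c)] = 0.438 × 5.39 × (492 − 14.2) × 11.6 / [3.89 × (1 + 0.0895 × 11.6)] = 1650 mg/L.

X ≈ 1650 mg/L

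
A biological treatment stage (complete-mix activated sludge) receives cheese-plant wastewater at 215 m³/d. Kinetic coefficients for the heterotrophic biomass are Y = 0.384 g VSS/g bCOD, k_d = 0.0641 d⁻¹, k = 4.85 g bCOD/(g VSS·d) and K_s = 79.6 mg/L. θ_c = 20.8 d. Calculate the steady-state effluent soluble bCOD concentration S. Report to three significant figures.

S ≈ 5.10 mg/L

Effluent substrate depends only on kinetics and SRT: S = K_s(1 + k_d θ_c) / [θ_c(Yk − k_d) − 1] = 79.6 × (1 + 0.0641 × 20.8) / [20.8 × (0.384 × 4.85 − 0.0641) − 1] = 185.7 / 36.40 = 5.102 mg/L.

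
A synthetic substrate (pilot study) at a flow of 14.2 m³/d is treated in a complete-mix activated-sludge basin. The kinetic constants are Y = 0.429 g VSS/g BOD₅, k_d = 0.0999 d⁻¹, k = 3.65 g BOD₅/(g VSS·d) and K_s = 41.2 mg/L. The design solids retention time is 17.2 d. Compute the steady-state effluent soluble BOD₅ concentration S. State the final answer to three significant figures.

From the Monod/SRT balance for a CMAS, S = K_s·(1+k_d θ_c)/[θ_c·(Y k − k_d) − 1] = 41.2 × (1 + 0.0999 × 17.2) / [17.2 × (0.429 × 3.65 − 0.0999) − 1] = 112.0 / 24.21 = 4.625 mg/L.

S ≈ 4.63 mg/L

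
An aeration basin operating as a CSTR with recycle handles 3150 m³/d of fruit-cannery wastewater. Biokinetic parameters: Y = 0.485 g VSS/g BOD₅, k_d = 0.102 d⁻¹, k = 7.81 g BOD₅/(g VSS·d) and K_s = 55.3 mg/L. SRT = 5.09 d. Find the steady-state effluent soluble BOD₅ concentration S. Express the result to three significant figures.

From the Monod/SRT balance for a CMAS, S = K_s·(1+k_d θ_c)/[θ_c·(Y k − k_d) − 1] = 55.3 × (1 + 0.102 × 5.09) / [5.09 × (0.485 × 7.81 − 0.102) − 1] = 84.01 / 17.76 = 4.730 mg/L.

S ≈ 4.73 mg/L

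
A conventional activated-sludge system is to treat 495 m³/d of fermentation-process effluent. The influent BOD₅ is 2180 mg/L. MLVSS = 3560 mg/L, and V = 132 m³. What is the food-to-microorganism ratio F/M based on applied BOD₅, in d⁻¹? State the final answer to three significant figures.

F/M = applied load / biomass = Q·S₀/(V·X) = 495 × 2180 / (132.0 × 3560) = 2.296 d⁻¹.

F/M ≈ 2.30 d⁻¹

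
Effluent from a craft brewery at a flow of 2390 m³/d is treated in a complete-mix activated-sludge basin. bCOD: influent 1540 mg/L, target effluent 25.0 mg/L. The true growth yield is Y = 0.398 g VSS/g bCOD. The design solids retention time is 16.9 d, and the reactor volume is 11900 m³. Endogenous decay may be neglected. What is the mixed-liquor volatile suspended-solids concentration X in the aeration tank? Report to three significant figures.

From V·X = Y·Q·(S₀ − S)·θ_c (decay neglected): X = 0.398 × 2390 × (1540 − 25.0) × 16.9 / 11900 = 2047 mg/L.

X ≈ 2050 mg/L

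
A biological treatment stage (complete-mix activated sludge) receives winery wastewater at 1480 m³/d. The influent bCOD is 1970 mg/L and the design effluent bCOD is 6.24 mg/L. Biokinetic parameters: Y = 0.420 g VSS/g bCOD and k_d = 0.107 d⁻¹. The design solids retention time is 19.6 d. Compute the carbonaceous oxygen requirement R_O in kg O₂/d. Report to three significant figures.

The observed yield is Y_obs = Y/(1 + k_d·θ_c) = 0.420 / (1 + 0.107 × 19.6) = 0.420 / 3.097 = 0.1356 g VSS per g bCOD removed.
ΔS = 1970 − 6.24 = 1964 mg/L, so the substrate removal rate is 1480 × 1964/1000 = 2906 kg bCOD/d.
P_X = Y_obs·Q·(S₀ − S) = 0.1356 × 2906 = 394.1 kg VSS/d.
Carbonaceous O₂ demand = substrate oxidised − cell-mass equivalent = 2906 − 1.42 × 394.1 = 2347 kg O₂/d.

R_O ≈ 2350 kg O₂/d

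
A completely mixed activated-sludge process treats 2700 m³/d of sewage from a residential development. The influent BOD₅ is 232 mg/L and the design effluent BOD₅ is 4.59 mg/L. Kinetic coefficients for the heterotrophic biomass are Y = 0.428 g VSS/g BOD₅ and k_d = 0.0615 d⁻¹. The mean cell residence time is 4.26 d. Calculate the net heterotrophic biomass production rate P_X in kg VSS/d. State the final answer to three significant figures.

P_X ≈ 208 kg VSS/d

Correct the yield for decay: Y_obs = Y/(1 + k_d θ_c) = 0.428 / (1 + 0.0615 × 4.26) = 0.428 / 1.262 = 0.3391.
Substrate removed = Q·(S₀ − S) = 2700 m³/d × (232 − 4.59) g/m³ = 6.14×10^5 g/d = 614.0 kg/d.
So the net sludge growth is P_X = 0.3391 × 614.0 = 208.2 kg VSS/d.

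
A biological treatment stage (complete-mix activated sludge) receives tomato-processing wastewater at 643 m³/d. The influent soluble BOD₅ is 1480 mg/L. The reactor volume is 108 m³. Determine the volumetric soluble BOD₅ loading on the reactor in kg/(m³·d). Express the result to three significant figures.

Volumetric loading L_v = Q·S₀ / V = 643 × 1480 g/m³ / 108.0 m³ = 8811 g/(m³·d) = 8.811 kg soluble BOD₅/(m³·d).

L_v ≈ 8.81 kg soluble BOD₅/(m³·d)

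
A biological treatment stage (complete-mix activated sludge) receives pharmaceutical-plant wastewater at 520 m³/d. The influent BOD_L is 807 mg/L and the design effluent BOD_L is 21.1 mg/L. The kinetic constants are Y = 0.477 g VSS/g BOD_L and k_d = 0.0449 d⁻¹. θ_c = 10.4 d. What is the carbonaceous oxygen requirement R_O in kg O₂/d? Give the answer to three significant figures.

Correct the yield for decay: Y_obs = Y/(1 + k_d θ_c) = 0.477 / (1 + 0.0449 × 10.4) = 0.477 / 1.467 = 0.3252.
ΔS = 807 − 21.1 = 785.9 mg/L, so the substrate removal rate is 520 × 785.9/1000 = 408.7 kg BOD_L/d.
Net sludge production P_X = 0.3252 × 408.7 = 132.9 kg VSS/d.
R_O = Q·ΔS − 1.42 P_X = 408.7 − 188.7 = 220.0 kg O₂/d.

R_O ≈ 220 kg O₂/d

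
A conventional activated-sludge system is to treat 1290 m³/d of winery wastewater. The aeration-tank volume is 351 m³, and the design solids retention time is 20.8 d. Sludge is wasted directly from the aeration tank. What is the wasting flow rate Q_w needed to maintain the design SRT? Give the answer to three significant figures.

Q_w ≈ 16.9 m³/d

With mixed-liquor wasting, θ_c = V/Q_w, so Q_w = V/θ_c = 351.0/20.8 = 16.88 m³/d.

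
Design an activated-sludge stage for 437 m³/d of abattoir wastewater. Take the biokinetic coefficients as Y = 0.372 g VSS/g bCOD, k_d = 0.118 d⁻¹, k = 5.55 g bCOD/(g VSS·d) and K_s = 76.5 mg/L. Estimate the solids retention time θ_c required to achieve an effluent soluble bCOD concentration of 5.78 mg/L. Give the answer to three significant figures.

θ_c ≈ 37.0 d

Specific growth rate at S = 5.78 mg/L: μ = YkS/(K_s+S) = 0.372·5.55·5.78/(76.5+5.78) = 0.1450 d⁻¹.
Then 1/θ_c = μ − k_d = 0.1450 − 0.118 = 0.02703 d⁻¹, giving θ_c = 36.99 d.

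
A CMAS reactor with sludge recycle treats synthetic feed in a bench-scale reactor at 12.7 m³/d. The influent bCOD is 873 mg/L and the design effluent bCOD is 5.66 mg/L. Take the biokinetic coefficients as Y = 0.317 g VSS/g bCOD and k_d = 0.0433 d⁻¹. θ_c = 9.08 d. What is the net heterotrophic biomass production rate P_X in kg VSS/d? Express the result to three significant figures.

Correct the yield for decay: Y_obs = Y/(1 + k_d θ_c) = 0.317 / (1 + 0.0433 × 9.08) = 0.317 / 1.393 = 0.2275.
Mass of bCOD removed per day: Q(S₀ − S) = 12.7 × 867.3 g/m³ = 11.02 kg/d.
Biomass produced: P_X = Y_obs·Q·ΔS = 0.2275 × 11.02 ≈ 2.506 kg VSS/d.

P_X ≈ 2.51 kg VSS/d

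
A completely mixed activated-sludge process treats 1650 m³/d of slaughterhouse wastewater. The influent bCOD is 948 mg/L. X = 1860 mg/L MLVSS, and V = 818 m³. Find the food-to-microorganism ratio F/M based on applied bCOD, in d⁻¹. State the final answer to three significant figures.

F/M = Q·S₀ / (V·X) = 1650 × 948 / (818.0 × 1860) = 1.028 g bCOD·(g VSS·d)⁻¹.

F/M ≈ 1.03 d⁻¹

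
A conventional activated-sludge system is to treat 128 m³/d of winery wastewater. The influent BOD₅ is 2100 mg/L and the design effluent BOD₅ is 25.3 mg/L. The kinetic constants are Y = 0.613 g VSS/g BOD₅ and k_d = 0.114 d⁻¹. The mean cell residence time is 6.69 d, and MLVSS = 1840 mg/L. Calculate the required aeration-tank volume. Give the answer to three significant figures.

Rearranging the biomass balance for a CMAS with decay, V = Y·Q·ΔS·θ_c / [X·(1+k_d θ_c)] = 0.613 × 128 × (2100 − 25.3) × 6.69 / [1840 × (1 + 0.114 × 6.69)] = 1.09×10^6 / 3243 = 335.8 m³.

V ≈ 336 m³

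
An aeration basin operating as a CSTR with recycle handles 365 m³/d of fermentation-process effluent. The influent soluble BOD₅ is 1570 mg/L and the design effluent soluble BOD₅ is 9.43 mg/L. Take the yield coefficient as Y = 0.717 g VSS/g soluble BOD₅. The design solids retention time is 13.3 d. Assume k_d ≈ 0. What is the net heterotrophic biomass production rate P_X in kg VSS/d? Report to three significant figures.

Since k_d ≈ 0, Y_obs = Y = 0.717 g VSS/g soluble BOD₅.
ΔS = 1570 − 9.43 = 1561 mg/L, so the substrate removal rate is 365 × 1561/1000 = 569.6 kg soluble BOD₅/d.
P_X = Y_obs · Q(S₀ − S) = 0.7170 × 569.6 = 408.4 kg VSS/d.

P_X ≈ 408 kg VSS/d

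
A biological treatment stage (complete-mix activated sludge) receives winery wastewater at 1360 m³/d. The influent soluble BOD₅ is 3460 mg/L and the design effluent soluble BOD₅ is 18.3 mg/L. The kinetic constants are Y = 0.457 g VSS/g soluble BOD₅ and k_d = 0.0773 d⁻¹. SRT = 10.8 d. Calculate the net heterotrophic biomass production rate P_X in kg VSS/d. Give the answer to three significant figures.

P_X ≈ 1170 kg VSS/d

The observed yield is Y_obs = Y/(1 + k_d·θ_c) = 0.457 / (1 + 0.0773 × 10.8) = 0.457 / 1.835 = 0.2491 g VSS per g soluble BOD₅ removed.
Substrate removed = Q·(S₀ − S) = 1360 m³/d × (3460 − 18.3) g/m³ = 4.68×10^6 g/d = 4681 kg/d.
Biomass produced: P_X = Y_obs·Q·ΔS = 0.2491 × 4681 ≈ 1166 kg VSS/d.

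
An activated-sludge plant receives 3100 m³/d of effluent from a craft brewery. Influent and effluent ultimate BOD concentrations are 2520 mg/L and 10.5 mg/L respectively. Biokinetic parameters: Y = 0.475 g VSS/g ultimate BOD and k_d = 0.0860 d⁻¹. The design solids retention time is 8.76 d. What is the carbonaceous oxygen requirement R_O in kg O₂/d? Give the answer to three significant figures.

Y_obs = Y / (1 + k_d θ_c) = 0.475 / (1 + 0.0860 × 8.76) = 0.475 / 1.753 = 0.2709.
Substrate removed = Q·(S₀ − S) = 3100 m³/d × (2520 − 10.5) g/m³ = 7.78×10^6 g/d = 7779 kg/d.
P_X = Y_obs·Q·(S₀ − S) = 0.2709 × 7779 = 2108 kg VSS/d.
Carbonaceous O₂ demand = substrate oxidised − cell-mass equivalent = 7779 − 1.42 × 2108 = 4787 kg O₂/d.

R_O ≈ 4790 kg O₂/d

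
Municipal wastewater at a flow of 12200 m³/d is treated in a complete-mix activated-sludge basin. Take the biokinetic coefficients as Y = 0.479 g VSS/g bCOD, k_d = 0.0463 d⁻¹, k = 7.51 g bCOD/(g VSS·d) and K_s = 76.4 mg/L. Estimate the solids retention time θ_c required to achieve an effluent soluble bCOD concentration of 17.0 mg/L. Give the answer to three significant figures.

θ_c ≈ 1.64 d

Specific growth rate at S = 17.0 mg/L: μ = YkS/(K_s+S) = 0.479·7.51·17.0/(76.4+17.0) = 0.6548 d⁻¹.
Then 1/θ_c = μ − k_d = 0.6548 − 0.0463 = 0.6085 d⁻¹, giving θ_c = 1.644 d.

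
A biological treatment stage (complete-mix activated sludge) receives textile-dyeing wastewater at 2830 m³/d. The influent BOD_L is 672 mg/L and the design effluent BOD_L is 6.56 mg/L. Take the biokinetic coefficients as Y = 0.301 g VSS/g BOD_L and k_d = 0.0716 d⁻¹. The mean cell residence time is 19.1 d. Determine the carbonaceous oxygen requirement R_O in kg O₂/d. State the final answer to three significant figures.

R_O ≈ 1540 kg O₂/d

The observed yield is Y_obs = Y/(1 + k_d·θ_c) = 0.301 / (1 + 0.0716 × 19.1) = 0.301 / 2.368 = 0.1271 g VSS per g BOD_L removed.
Q·(S₀ − S) = 2830 × (672 − 6.56) × 10⁻³ = 1883 kg/d removed.
Biomass synthesised: P_X = Y_obs × 1883 = 239.4 kg VSS/d.
R_O = Q·(S₀ − S) − 1.42·P_X = 1883 − 1.42 × 239.4 = 1543 kg O₂/d.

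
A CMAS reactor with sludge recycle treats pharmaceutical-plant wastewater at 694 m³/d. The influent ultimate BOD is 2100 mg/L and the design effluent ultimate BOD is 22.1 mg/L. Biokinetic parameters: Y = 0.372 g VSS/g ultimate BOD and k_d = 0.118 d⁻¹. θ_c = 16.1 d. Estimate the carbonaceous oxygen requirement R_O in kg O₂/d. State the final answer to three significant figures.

Y_obs = Y / (1 + k_d θ_c) = 0.372 / (1 + 0.118 × 16.1) = 0.372 / 2.900 = 0.1283.
Substrate removed = Q·(S₀ − S) = 694 m³/d × (2100 − 22.1) g/m³ = 1.44×10^6 g/d = 1442 kg/d.
Biomass synthesised: P_X = Y_obs × 1442 = 185.0 kg VSS/d.
R_O = Q·ΔS − 1.42 P_X = 1442 − 262.7 = 1179 kg O₂/d.

R_O ≈ 1180 kg O₂/d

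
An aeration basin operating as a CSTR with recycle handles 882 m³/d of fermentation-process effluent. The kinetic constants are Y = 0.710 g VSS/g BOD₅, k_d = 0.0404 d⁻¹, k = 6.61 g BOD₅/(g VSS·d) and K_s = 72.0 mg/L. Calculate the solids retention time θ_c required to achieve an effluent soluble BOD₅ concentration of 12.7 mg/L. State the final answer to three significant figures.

Specific growth rate at S = 12.7 mg/L: μ = YkS/(K_s+S) = 0.710·6.61·12.7/(72.0+12.7) = 0.7037 d⁻¹.
1/θ_c = 0.7037 − 0.0404 = 0.6633 d⁻¹, so θ_c = 1.508 d.

θ_c ≈ 1.51 d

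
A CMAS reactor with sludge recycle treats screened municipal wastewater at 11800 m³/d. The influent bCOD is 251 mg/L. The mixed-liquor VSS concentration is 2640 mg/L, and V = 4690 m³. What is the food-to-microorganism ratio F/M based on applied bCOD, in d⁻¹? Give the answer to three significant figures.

F/M ≈ 0.239 d⁻¹

F/M = applied load / biomass = Q·S₀/(V·X) = 11800 × 251 / (4690 × 2640) = 0.2392 d⁻¹.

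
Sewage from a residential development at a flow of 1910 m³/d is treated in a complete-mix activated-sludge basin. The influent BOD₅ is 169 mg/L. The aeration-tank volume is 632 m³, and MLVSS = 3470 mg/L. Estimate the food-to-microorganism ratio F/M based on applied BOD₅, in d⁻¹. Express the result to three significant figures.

Food-to-microorganism ratio F/M = Q S₀ / (V X) = 1910 × 169 / (632.0 × 3470) = 0.1472 d⁻¹.

F/M ≈ 0.147 d⁻¹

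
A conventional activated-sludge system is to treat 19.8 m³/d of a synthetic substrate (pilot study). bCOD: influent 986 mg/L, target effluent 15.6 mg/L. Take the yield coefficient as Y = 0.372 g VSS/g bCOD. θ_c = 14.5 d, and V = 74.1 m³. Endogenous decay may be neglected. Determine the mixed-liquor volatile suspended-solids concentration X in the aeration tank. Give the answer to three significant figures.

X ≈ 1400 mg/L

Without decay, X = Y Q (S₀−S) θ_c / V = 0.372 × 19.8 × (986 − 15.6) × 14.5 / 74.1 = 1399 mg/L.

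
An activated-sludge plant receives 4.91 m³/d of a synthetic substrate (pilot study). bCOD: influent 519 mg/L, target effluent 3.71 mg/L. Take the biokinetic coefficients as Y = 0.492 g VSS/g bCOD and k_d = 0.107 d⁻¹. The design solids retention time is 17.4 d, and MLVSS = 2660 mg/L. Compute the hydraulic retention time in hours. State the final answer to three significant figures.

τ ≈ 13.9 h

Rearranging the biomass balance for a CMAS with decay, V = Y·Q·ΔS·θ_c / [X·(1+k_d θ_c)] = 0.492 × 4.91 × (519 − 3.71) × 17.4 / [2660 × (1 + 0.107 × 17.4)] = 2.17×10^4 / 7612 = 2.845 m³.
τ = V/Q = 2.845/4.91 = 0.5795 d, or 13.91 h.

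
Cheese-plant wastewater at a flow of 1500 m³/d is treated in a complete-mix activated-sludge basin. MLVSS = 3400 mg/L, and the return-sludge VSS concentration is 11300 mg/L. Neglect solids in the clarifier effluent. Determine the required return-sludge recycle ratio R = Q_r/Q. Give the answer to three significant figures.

Mass balance around the secondary clarifier (neglecting effluent solids): R = X / (X_r − X) = 3400 / (11300 − 3400) = 0.4304.

R ≈ 0.430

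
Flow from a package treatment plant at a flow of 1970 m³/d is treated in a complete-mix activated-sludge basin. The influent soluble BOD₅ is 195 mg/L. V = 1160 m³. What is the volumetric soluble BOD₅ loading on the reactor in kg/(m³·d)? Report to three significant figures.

L_v ≈ 0.331 kg soluble BOD₅/(m³·d)

L_v = Q S₀ / V = 1970 × 195 × 10⁻³ / 1160 = 0.3312 kg/(m³·d).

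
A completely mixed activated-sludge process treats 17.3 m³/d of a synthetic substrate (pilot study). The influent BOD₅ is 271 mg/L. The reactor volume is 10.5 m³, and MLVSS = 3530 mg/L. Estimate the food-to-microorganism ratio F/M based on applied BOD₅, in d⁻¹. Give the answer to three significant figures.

F/M = applied load / biomass = Q·S₀/(V·X) = 17.3 × 271 / (10.50 × 3530) = 0.1265 d⁻¹.

F/M ≈ 0.126 d⁻¹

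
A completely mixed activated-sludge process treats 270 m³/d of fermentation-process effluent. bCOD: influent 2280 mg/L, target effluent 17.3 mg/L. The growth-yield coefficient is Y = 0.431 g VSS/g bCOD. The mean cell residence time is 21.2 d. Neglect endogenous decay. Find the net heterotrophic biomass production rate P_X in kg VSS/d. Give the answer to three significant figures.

P_X ≈ 263 kg VSS/d

No decay correction is needed, so Y_obs = Y = 0.431.
ΔS = 2280 − 17.3 = 2263 mg/L, so the substrate removal rate is 270 × 2263/1000 = 610.9 kg bCOD/d.
Net biomass production P_X = Y_obs × Q·(S₀ − S) = 0.4310 × 610.9 = 263.3 kg VSS/d.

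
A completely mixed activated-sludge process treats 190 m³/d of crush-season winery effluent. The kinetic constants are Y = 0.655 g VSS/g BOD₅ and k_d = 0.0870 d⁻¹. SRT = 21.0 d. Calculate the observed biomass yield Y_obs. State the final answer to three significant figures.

Observed yield with endogenous decay: Y_obs = Y / (1 + k_d·θ_c) = 0.655 / (1 + 0.0870 × 21.0) = 0.655 / 2.827 = 0.2317 g VSS/g BOD₅.

Y_obs ≈ 0.232 g VSS/g BOD₅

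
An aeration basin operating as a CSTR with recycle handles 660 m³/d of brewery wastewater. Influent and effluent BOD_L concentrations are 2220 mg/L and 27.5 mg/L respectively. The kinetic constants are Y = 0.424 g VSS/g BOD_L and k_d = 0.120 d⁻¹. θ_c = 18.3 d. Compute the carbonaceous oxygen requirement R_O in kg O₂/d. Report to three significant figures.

Correct the yield for decay: Y_obs = Y/(1 + k_d θ_c) = 0.424 / (1 + 0.120 × 18.3) = 0.424 / 3.196 = 0.1327.
Q·(S₀ − S) = 660 × (2220 − 27.5) × 10⁻³ = 1447 kg/d removed.
Net sludge production P_X = 0.1327 × 1447 = 192.0 kg VSS/d.
R_O = Q·(S₀ − S) − 1.42·P_X = 1447 − 1.42 × 192.0 = 1174 kg O₂/d.

R_O ≈ 1170 kg O₂/d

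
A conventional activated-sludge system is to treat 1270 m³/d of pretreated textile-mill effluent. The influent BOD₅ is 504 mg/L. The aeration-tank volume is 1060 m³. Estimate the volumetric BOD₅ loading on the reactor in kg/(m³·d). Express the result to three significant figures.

L_v = Q S₀ / V = 1270 × 504 × 10⁻³ / 1060 = 0.6038 kg/(m³·d).

L_v ≈ 0.604 kg BOD₅/(m³·d)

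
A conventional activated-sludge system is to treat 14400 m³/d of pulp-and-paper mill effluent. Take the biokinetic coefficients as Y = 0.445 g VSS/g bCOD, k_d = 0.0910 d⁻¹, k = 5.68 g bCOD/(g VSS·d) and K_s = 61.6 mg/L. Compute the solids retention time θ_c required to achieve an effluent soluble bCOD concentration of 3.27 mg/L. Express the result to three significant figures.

θ_c ≈ 27.5 d

From 1/θ_c = Y·k·S/(K_s + S) − k_d: Y·k·S/(K_s+S) = 0.445 × 5.68 × 3.27 / (61.6 + 3.27) = 0.1274 d⁻¹.
1/θ_c = 0.1274 − 0.0910 = 0.03641 d⁻¹, so θ_c = 27.46 d.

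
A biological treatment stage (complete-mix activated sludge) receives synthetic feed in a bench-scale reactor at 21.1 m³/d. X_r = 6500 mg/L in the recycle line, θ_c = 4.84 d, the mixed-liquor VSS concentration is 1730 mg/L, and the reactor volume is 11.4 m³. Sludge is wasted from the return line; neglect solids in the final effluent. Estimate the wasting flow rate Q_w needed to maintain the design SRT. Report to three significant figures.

Q_w ≈ 0.627 m³/d

Wasting from the return line (neglecting effluent solids): Q_w = V·X / (θ_c·X_r) = 11.40 × 1730 / (4.84 × 6500) = 0.6269 m³/d.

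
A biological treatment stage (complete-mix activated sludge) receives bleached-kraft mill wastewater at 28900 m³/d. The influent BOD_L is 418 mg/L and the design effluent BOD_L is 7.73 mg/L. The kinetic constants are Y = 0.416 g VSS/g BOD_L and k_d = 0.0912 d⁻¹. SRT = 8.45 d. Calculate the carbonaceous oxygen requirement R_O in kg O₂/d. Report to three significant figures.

R_O ≈ 7900 kg O₂/d

Observed yield with endogenous decay: Y_obs = Y / (1 + k_d·θ_c) = 0.416 / (1 + 0.0912 × 8.45) = 0.416 / 1.771 = 0.2349 g VSS/g BOD_L.
ΔS = 418 − 7.73 = 410.3 mg/L, so the substrate removal rate is 28900 × 410.3/1000 = 11857 kg BOD_L/d.
P_X = Y_obs·Q·(S₀ − S) = 0.2349 × 11857 = 2786 kg VSS/d.
R_O = Q·ΔS − 1.42 P_X = 11857 − 3956 = 7901 kg O₂/d.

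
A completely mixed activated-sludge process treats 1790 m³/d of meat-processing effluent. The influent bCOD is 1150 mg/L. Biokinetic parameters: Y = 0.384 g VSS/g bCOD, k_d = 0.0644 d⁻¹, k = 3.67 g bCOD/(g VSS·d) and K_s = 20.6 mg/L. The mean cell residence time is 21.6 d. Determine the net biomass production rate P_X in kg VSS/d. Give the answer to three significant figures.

P_X ≈ 330 kg VSS/d

Effluent substrate depends only on kinetics and SRT: S = K_s(1 + k_d θ_c) / [θ_c(Yk − k_d) − 1] = 20.6 × (1 + 0.0644 × 21.6) / [21.6 × (0.384 × 3.67 − 0.0644) − 1] = 49.26 / 28.05 = 1.756 mg/L.
Correct the yield for decay: Y_obs = Y/(1 + k_d θ_c) = 0.384 / (1 + 0.0644 × 21.6) = 0.384 / 2.391 = 0.1606.
Q·(S₀ − S) = 1790 × (1150 − 1.76) × 10⁻³ = 2055 kg/d removed.
P_X = Y_obs · Q(S₀ − S) = 0.1606 × 2055 = 330.1 kg VSS/d.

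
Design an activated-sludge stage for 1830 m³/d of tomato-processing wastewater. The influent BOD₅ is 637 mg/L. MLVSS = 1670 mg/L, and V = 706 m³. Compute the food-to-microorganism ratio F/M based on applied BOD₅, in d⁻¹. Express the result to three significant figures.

F/M ≈ 0.989 d⁻¹

F/M = applied load / biomass = Q·S₀/(V·X) = 1830 × 637 / (706.0 × 1670) = 0.9887 d⁻¹.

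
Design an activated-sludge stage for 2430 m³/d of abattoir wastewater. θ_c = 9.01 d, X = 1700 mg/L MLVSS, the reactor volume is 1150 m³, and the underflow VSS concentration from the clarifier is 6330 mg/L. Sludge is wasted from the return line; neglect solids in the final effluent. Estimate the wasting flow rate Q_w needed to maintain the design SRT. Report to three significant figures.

Q_w ≈ 34.3 m³/d

Wasting from the return line (neglecting effluent solids): Q_w = V·X / (θ_c·X_r) = 1150 × 1700 / (9.01 × 6330) = 34.28 m³/d.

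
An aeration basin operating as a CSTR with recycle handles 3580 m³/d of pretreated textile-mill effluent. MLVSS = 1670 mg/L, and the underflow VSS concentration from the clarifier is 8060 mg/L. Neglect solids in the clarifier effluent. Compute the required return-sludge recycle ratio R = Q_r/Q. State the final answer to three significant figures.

R ≈ 0.261

Mass balance around the secondary clarifier (neglecting effluent solids): R = X / (X_r − X) = 1670 / (8060 − 1670) = 0.2613.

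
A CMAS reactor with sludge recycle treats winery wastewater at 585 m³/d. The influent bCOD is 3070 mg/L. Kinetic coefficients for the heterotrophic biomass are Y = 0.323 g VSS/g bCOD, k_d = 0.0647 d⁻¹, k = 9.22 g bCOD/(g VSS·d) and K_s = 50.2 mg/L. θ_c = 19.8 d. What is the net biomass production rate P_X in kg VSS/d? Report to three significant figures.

P_X ≈ 254 kg VSS/d

From the Monod/SRT balance for a CMAS, S = K_s·(1+k_d θ_c)/[θ_c·(Y k − k_d) − 1] = 50.2 × (1 + 0.0647 × 19.8) / [19.8 × (0.323 × 9.22 − 0.0647) − 1] = 114.5 / 56.68 = 2.020 mg/L.
Y_obs = Y / (1 + k_d θ_c) = 0.323 / (1 + 0.0647 × 19.8) = 0.323 / 2.281 = 0.1416.
Q·(S₀ − S) = 585 × (3070 − 2.02) × 10⁻³ = 1795 kg/d removed.
So the net sludge growth is P_X = 0.1416 × 1795 = 254.1 kg VSS/d.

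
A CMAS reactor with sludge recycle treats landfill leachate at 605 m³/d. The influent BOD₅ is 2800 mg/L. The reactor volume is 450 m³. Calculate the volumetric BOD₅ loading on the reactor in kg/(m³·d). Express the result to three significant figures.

L_v ≈ 3.76 kg BOD₅/(m³·d)

Volumetric loading L_v = Q·S₀ / V = 605 × 2800 g/m³ / 450.0 m³ = 3764 g/(m³·d) = 3.764 kg BOD₅/(m³·d).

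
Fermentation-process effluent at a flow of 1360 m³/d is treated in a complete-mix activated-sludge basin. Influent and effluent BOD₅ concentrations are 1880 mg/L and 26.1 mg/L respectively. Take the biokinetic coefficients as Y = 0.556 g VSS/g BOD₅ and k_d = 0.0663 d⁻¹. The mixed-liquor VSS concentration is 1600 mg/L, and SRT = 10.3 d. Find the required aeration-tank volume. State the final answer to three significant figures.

V ≈ 5360 m³

From the SRT design equation V = Y Q (S₀−S) θ_c / [X (1 + k_d θ_c)] = 0.556 × 1360 × (1880 − 26.1) × 10.3 / [1600 × (1 + 0.0663 × 10.3)] = 1.44×10^7 / 2693 = 5362 m³.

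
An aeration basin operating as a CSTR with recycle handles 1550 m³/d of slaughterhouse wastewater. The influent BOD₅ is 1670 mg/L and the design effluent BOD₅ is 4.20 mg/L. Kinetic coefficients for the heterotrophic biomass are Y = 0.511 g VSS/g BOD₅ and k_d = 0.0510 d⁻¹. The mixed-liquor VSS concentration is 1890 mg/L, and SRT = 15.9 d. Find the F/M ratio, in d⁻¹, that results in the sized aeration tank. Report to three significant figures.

From the SRT design equation V = Y Q (S₀−S) θ_c / [X (1 + k_d θ_c)] = 0.511 × 1550 × (1670 − 4.20) × 15.9 / [1890 × (1 + 0.0510 × 15.9)] = 2.1×10^7 / 3423 = 6129 m³.
Food-to-microorganism ratio F/M = Q S₀ / (V X) = 1550 × 1670 / (6129 × 1890) = 0.2234 d⁻¹.

F/M ≈ 0.223 d⁻¹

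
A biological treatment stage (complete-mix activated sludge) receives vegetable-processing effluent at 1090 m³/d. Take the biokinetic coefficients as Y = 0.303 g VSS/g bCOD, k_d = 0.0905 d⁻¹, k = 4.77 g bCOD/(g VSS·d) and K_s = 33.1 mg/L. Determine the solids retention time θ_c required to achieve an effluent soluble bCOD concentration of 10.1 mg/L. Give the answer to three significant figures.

From 1/θ_c = Y·k·S/(K_s + S) − k_d: Y·k·S/(K_s+S) = 0.303 × 4.77 × 10.1 / (33.1 + 10.1) = 0.3379 d⁻¹.
Then 1/θ_c = μ − k_d = 0.3379 − 0.0905 = 0.2474 d⁻¹, giving θ_c = 4.042 d.

θ_c ≈ 4.04 d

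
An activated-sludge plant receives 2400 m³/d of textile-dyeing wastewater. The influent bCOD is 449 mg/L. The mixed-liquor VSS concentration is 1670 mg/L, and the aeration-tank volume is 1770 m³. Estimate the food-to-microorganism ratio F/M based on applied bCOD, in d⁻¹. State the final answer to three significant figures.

F/M ≈ 0.365 d⁻¹

F/M = applied load / biomass = Q·S₀/(V·X) = 2400 × 449 / (1770 × 1670) = 0.3646 d⁻¹.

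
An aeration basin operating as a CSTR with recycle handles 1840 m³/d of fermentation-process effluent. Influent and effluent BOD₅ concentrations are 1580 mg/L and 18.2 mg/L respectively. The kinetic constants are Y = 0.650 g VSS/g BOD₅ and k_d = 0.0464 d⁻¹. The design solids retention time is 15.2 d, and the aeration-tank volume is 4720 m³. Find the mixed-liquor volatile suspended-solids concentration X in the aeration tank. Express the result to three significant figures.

X ≈ 3530 mg/L

X = Y·Q·ΔS·θ_c / [V·(1 + k_d θ_c)] = 0.650 × 1840 × (1580 − 18.2) × 15.2 / [4720 × (1 + 0.0464 × 15.2)] = 3527 mg/L.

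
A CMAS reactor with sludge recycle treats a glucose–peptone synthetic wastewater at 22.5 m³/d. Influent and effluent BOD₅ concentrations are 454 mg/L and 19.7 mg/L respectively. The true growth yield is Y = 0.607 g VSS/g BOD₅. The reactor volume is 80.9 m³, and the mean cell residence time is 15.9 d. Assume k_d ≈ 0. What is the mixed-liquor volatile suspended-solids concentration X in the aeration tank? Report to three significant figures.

X ≈ 1170 mg/L

X = Y·Q·ΔS·θ_c / V = 0.607 × 22.5 × (454 − 19.7) × 15.9 / 80.9 = 1166 mg/L.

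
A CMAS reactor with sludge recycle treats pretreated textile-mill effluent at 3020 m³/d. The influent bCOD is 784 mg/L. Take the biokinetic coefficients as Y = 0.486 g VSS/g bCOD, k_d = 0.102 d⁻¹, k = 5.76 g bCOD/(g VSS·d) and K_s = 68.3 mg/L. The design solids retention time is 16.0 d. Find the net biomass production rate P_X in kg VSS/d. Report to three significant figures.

P_X ≈ 435 kg VSS/d

For a completely mixed reactor with recycle the Lawrence–McCarty relation gives S = K_s·(1 + k_d·θ_c) / [θ_c·(Y·k − k_d) − 1] = 68.3 × (1 + 0.102 × 16.0) / [16.0 × (0.486 × 5.76 − 0.102) − 1] = 179.8 / 42.16 = 4.264 mg/L.
Y_obs = Y / (1 + k_d θ_c) = 0.486 / (1 + 0.102 × 16.0) = 0.486 / 2.632 = 0.1847.
Q·(S₀ − S) = 3020 × (784 − 4.26) × 10⁻³ = 2355 kg/d removed.
Biomass produced: P_X = Y_obs·Q·ΔS = 0.1847 × 2355 ≈ 434.8 kg VSS/d.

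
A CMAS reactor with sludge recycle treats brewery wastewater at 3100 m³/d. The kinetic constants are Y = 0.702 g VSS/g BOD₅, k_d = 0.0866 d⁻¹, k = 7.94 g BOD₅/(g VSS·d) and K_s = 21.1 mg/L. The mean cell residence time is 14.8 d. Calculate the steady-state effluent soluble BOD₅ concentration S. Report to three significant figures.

S ≈ 0.600 mg/L

Effluent substrate depends only on kinetics and SRT: S = K_s(1 + k_d θ_c) / [θ_c(Yk − k_d) − 1] = 21.1 × (1 + 0.0866 × 14.8) / [14.8 × (0.702 × 7.94 − 0.0866) − 1] = 48.14 / 80.21 = 0.6002 mg/L.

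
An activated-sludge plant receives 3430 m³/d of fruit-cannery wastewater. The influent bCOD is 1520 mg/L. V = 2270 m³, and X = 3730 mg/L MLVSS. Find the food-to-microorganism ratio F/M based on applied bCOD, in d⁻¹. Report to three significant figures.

F/M ≈ 0.616 d⁻¹

Food-to-microorganism ratio F/M = Q S₀ / (V X) = 3430 × 1520 / (2270 × 3730) = 0.6157 d⁻¹.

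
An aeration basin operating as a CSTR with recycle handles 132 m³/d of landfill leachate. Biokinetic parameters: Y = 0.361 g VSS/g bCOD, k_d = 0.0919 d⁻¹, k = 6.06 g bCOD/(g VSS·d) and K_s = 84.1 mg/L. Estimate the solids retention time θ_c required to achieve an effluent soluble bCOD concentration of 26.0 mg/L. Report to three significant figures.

θ_c ≈ 2.35 d

At the target effluent, Y k S/(K_s+S) = 0.361×6.06×26.0/110.1 = 0.5166 d⁻¹.
1/θ_c = 0.5166 − 0.0919 = 0.4247 d⁻¹, so θ_c = 2.355 d.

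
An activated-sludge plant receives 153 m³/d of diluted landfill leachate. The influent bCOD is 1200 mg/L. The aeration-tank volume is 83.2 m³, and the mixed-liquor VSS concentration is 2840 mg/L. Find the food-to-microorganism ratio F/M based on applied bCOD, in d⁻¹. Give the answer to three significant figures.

F/M = Q·S₀ / (V·X) = 153 × 1200 / (83.20 × 2840) = 0.7770 g bCOD·(g VSS·d)⁻¹.

F/M ≈ 0.777 d⁻¹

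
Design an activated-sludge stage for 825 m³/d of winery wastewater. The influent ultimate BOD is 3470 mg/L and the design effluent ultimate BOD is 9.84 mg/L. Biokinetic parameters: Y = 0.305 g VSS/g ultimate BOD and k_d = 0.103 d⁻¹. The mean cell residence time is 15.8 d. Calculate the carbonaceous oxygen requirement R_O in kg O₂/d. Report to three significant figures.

R_O ≈ 2380 kg O₂/d

Y_obs = Y / (1 + k_d θ_c) = 0.305 / (1 + 0.103 × 15.8) = 0.305 / 2.627 = 0.1161.
Q·(S₀ − S) = 825 × (3470 − 9.84) × 10⁻³ = 2855 kg/d removed.
Net sludge production P_X = 0.1161 × 2855 = 331.4 kg VSS/d.
R_O = Q·(S₀ − S) − 1.42·P_X = 2855 − 1.42 × 331.4 = 2384 kg O₂/d.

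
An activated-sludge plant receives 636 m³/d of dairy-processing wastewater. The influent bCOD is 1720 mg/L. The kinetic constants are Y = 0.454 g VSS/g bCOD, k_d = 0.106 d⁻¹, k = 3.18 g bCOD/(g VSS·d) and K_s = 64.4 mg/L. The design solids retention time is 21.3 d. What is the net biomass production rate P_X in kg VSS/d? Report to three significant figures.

P_X ≈ 152 kg VSS/d

For a completely mixed reactor with recycle the Lawrence–McCarty relation gives S = K_s·(1 + k_d·θ_c) / [θ_c·(Y·k − k_d) − 1] = 64.4 × (1 + 0.106 × 21.3) / [21.3 × (0.454 × 3.18 − 0.106) − 1] = 209.8 / 27.49 = 7.631 mg/L.
Correct the yield for decay: Y_obs = Y/(1 + k_d θ_c) = 0.454 / (1 + 0.106 × 21.3) = 0.454 / 3.258 = 0.1394.
Q·(S₀ − S) = 636 × (1720 − 7.63) × 10⁻³ = 1089 kg/d removed.
So the net sludge growth is P_X = 0.1394 × 1089 = 151.8 kg VSS/d.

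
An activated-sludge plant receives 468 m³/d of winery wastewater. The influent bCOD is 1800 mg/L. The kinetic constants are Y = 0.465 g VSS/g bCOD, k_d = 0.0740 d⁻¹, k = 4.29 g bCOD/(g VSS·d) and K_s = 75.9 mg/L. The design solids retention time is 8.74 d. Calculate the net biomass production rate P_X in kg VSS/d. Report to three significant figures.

For a completely mixed reactor with recycle the Lawrence–McCarty relation gives S = K_s·(1 + k_d·θ_c) / [θ_c·(Y·k − k_d) − 1] = 75.9 × (1 + 0.0740 × 8.74) / [8.74 × (0.465 × 4.29 − 0.0740) − 1] = 125.0 / 15.79 = 7.917 mg/L.
The observed yield is Y_obs = Y/(1 + k_d·θ_c) = 0.465 / (1 + 0.0740 × 8.74) = 0.465 / 1.647 = 0.2824 g VSS per g bCOD removed.
Q·(S₀ − S) = 468 × (1800 − 7.92) × 10⁻³ = 838.7 kg/d removed.
So the net sludge growth is P_X = 0.2824 × 838.7 = 236.8 kg VSS/d.

P_X ≈ 237 kg VSS/d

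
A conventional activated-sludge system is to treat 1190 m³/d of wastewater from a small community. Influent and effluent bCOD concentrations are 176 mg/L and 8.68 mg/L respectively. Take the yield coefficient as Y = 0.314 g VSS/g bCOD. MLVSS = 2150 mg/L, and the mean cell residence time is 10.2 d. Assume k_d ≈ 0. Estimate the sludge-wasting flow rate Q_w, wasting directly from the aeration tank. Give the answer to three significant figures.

Q_w ≈ 29.1 m³/d

V·X = Y·Q·ΔS·θ_c gives V = 0.314 × 1190 × (176 − 8.68) × 10.2 / 2150 = 296.6 m³.
With mixed-liquor wasting, θ_c = V/Q_w, so Q_w = V/θ_c = 296.6/10.2 = 29.08 m³/d.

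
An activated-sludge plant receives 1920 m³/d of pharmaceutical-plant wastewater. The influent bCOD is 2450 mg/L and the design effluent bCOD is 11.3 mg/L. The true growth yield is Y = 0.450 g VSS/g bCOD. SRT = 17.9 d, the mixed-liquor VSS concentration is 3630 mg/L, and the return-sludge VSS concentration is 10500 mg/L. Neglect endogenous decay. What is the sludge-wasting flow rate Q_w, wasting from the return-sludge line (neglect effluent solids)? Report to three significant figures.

V·X = Y·Q·ΔS·θ_c gives V = 0.450 × 1920 × (2450 − 11.3) × 17.9 / 3630 = 10390 m³.
θ_c = V·X/(Q_w·X_r) when wasting from the recycle, so Q_w = V·X/(θ_c·X_r) = 10390 × 3630 / (17.9 × 10500) = 200.7 m³/d.

Q_w ≈ 201 m³/d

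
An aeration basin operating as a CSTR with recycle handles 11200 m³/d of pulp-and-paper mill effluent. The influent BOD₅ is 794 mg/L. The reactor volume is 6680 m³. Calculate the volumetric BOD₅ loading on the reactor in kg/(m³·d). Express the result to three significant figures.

L_v ≈ 1.33 kg BOD₅/(m³·d)

L_v = Q S₀ / V = 11200 × 794 × 10⁻³ / 6680 = 1.331 kg/(m³·d).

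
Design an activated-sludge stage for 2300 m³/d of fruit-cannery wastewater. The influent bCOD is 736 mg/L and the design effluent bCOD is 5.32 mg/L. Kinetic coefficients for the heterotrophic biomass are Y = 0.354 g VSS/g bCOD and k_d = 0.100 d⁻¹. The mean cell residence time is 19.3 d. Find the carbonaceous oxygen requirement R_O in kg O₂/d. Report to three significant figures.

R_O ≈ 1390 kg O₂/d

Y_obs = Y / (1 + k_d θ_c) = 0.354 / (1 + 0.100 × 19.3) = 0.354 / 2.930 = 0.1208.
Substrate removed = Q·(S₀ − S) = 2300 m³/d × (736 − 5.32) g/m³ = 1.68×10^6 g/d = 1681 kg/d.
Biomass synthesised: P_X = Y_obs × 1681 = 203.0 kg VSS/d.
Carbonaceous O₂ demand = substrate oxidised − cell-mass equivalent = 1681 − 1.42 × 203.0 = 1392 kg O₂/d.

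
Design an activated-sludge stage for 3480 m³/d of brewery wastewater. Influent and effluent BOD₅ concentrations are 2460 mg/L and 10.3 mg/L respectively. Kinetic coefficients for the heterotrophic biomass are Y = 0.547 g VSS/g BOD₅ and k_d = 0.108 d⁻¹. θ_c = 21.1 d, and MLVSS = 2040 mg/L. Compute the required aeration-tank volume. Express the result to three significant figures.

From the SRT design equation V = Y Q (S₀−S) θ_c / [X (1 + k_d θ_c)] = 0.547 × 3480 × (2460 − 10.3) × 21.1 / [2040 × (1 + 0.108 × 21.1)] = 9.84×10^7 / 6689 = 14710 m³.

V ≈ 14700 m³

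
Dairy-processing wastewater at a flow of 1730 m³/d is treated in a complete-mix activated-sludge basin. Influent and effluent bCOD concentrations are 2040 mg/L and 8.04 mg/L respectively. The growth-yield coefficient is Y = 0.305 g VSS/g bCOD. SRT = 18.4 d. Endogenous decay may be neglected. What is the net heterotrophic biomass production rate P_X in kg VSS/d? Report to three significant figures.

P_X ≈ 1070 kg VSS/d

Since k_d ≈ 0, Y_obs = Y = 0.305 g VSS/g bCOD.
ΔS = 2040 − 8.04 = 2032 mg/L, so the substrate removal rate is 1730 × 2032/1000 = 3515 kg bCOD/d.
P_X = Y_obs · Q(S₀ − S) = 0.3050 × 3515 = 1072 kg VSS/d.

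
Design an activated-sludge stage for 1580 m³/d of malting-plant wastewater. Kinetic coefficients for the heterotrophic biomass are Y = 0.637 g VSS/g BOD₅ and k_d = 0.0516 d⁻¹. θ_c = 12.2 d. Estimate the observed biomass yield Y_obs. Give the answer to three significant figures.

Y_obs ≈ 0.391 g VSS/g BOD₅

Y_obs = Y / (1 + k_d θ_c) = 0.637 / (1 + 0.0516 × 12.2) = 0.637 / 1.630 = 0.3909.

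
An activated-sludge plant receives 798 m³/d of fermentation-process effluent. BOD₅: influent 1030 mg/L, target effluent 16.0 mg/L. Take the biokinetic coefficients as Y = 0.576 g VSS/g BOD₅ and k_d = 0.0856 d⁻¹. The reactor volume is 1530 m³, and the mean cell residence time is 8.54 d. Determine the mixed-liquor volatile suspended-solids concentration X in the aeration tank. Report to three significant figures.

X ≈ 1500 mg/L

From V·X·(1 + k_d·θ_c) = Y·Q·(S₀ − S)·θ_c: X = 0.576 × 798 × (1030 − 16.0) × 8.54 / [1530 × (1 + 0.0856 × 8.54)] = 1503 mg/L.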